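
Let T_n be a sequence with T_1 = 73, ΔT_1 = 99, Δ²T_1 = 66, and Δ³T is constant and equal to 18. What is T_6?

Build the table forward from the leading diagonal:
D3: 18  18  18  18  18  18
D2: 66  84  102  120  138  156
D1: 99  165  249  351  471  609
T: 73  172  337  586  937  1408

1408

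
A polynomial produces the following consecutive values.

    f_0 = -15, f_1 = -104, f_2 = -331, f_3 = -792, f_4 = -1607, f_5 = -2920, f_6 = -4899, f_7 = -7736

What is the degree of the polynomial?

4

-89, -227, -461, -815, -1313, -1979, -2837
-138, -234, -354, -498, -666, -858
-96, -120, -144, -168, -192
-24, -24, -24, -24
The fourth differences are constant, so the polynomial has degree 4.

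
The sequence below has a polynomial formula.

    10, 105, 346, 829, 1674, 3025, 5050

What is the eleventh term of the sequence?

24090

D1: 95  241  483  845  1351  2025
D2: 146  242  362  506  674
D3: 96  120  144  168
D4: 24  24  24
Fourth differences constant at 24.
168 + 24 = 192;  674 + 192 = 866;  2025 + 866 = 2891;  5050 + 2891 = 7941
192 + 24 = 216;  866 + 216 = 1082;  2891 + 1082 = 3973;  7941 + 3973 = 11914
216 + 24 = 240;  1082 + 240 = 1322;  3973 + 1322 = 5295;  11914 + 5295 = 17209
240 + 24 = 264;  1322 + 264 = 1586;  5295 + 1586 = 6881;  17209 + 6881 = 24090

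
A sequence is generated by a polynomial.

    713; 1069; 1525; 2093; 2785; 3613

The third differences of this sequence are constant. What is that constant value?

First differences: 356, 456, 568, 692, 828
Second differences: 100, 112, 124, 136
Third differences: 12, 12, 12

12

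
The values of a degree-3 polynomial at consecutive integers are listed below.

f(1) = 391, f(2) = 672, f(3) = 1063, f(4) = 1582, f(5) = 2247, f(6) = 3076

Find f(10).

First differences: 281  391  519  665  829
Second differences: 110  128  146  164
Third differences: 18  18  18
Constant third difference = 18, so extend:
164 + 18 = 182;  829 + 182 = 1011;  3076 + 1011 = 4087
182 + 18 = 200;  1011 + 200 = 1211;  4087 + 1211 = 5298
200 + 18 = 218;  1211 + 218 = 1429;  5298 + 1429 = 6727
218 + 18 = 236;  1429 + 236 = 1665;  6727 + 1665 = 8392

8392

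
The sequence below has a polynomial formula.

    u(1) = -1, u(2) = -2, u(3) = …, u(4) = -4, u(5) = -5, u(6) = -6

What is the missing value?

Using the last 3 terms:
-1, -1
Constant first difference = -1.
Extend backward: -4 + 1 = -3

-3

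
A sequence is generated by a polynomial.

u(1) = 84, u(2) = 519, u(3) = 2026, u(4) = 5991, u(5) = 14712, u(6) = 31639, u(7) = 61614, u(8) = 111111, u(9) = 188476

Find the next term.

304167

D1: 435  1507  3965  8721  16927  29975  49497  77365
D2: 1072  2458  4756  8206  13048  19522  27868
D3: 1386  2298  3450  4842  6474  8346
D4: 912  1152  1392  1632  1872
D5: 240  240  240  240
Fifth differences constant at 240.
1872 + 240 = 2112;  8346 + 2112 = 10458;  27868 + 10458 = 38326;  77365 + 38326 = 115691;  188476 + 115691 = 304167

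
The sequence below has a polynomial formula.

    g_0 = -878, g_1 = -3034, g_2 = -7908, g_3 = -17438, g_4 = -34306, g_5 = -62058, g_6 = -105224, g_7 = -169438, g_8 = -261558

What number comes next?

-2156, -4874, -9530, -16868, -27752, -43166, -64214, -92120
-2718, -4656, -7338, -10884, -15414, -21048, -27906
-1938, -2682, -3546, -4530, -5634, -6858
-744, -864, -984, -1104, -1224
-120, -120, -120, -120
Constant fifth difference = -120, so extend:
-1224 − 120 = -1344;  -6858 − 1344 = -8202;  -27906 − 8202 = -36108;  -92120 − 36108 = -128228;  -261558 − 128228 = -389786

-389786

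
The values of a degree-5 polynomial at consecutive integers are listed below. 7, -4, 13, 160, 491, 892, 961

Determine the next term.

-112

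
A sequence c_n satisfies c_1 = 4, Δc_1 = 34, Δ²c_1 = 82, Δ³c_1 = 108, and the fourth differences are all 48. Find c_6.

Build the table forward from the leading diagonal:
Δ⁴: 48, 48, 48, 48, 48, 48
Δ³: 108, 156, 204, 252, 300, 348
Δ²: 82, 190, 346, 550, 802, 1102
Δ: 34, 116, 306, 652, 1202, 2004
c: 4, 38, 154, 460, 1112, 2314

2314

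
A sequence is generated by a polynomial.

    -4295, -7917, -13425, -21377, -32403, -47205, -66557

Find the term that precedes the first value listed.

First differences: -3622  -5508  -7952  -11026  -14802  -19352
Second differences: -1886  -2444  -3074  -3776  -4550
Third differences: -558  -630  -702  -774
Fourth differences: -72  -72  -72
The fourth differences are constant at -72.
Work back: -558 + 72 = -486;  -1886 + 486 = -1400;  -3622 + 1400 = -2222;  -4295 + 2222 = -2073

-2073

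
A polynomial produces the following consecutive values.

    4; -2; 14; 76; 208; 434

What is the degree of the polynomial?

D1: -6, 16, 62, 132, 226
D2: 22, 46, 70, 94
D3: 24, 24, 24
The third differences are constant, so the polynomial has degree 3.

3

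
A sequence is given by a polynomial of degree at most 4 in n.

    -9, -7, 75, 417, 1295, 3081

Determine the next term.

6243

First differences: 2 , 82 , 342 , 878 , 1786
Second differences: 80 , 260 , 536 , 908
Third differences: 180 , 276 , 372
Fourth differences: 96 , 96
Constant fourth difference = 96, so extend:
372 + 96 = 468;  908 + 468 = 1376;  1786 + 1376 = 3162;  3081 + 3162 = 6243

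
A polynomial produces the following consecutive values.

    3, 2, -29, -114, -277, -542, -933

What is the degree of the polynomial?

3

Δ: -1, -31, -85, -163, -265, -391
Δ²: -30, -54, -78, -102, -126
Δ³: -24, -24, -24, -24
The third differences are constant, so the polynomial has degree 3.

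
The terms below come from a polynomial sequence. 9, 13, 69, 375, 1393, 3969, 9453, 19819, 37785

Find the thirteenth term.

272769

4, 56, 306, 1018, 2576, 5484, 10366, 17966
52, 250, 712, 1558, 2908, 4882, 7600
198, 462, 846, 1350, 1974, 2718
264, 384, 504, 624, 744
120, 120, 120, 120
Fifth differences constant at 120.
744 + 120 = 864;  2718 + 864 = 3582;  7600 + 3582 = 11182;  17966 + 11182 = 29148;  37785 + 29148 = 66933
864 + 120 = 984;  3582 + 984 = 4566;  11182 + 4566 = 15748;  29148 + 15748 = 44896;  66933 + 44896 = 111829
984 + 120 = 1104;  4566 + 1104 = 5670;  15748 + 5670 = 21418;  44896 + 21418 = 66314;  111829 + 66314 = 178143
1104 + 120 = 1224;  5670 + 1224 = 6894;  21418 + 6894 = 28312;  66314 + 28312 = 94626;  178143 + 94626 = 272769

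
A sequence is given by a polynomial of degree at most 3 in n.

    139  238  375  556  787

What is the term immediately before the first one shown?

72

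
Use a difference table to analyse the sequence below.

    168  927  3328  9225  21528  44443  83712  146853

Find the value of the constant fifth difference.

Δ: 759, 2401, 5897, 12303, 22915, 39269, 63141
Δ²: 1642, 3496, 6406, 10612, 16354, 23872
Δ³: 1854, 2910, 4206, 5742, 7518
Δ⁴: 1056, 1296, 1536, 1776
Δ⁵: 240, 240, 240

240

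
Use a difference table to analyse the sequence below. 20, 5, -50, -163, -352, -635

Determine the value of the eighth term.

-1555

-15 , -55 , -113 , -189 , -283
-40 , -58 , -76 , -94
-18 , -18 , -18
Third differences constant at -18.
-94 − 18 = -112;  -283 − 112 = -395;  -635 − 395 = -1030
-112 − 18 = -130;  -395 − 130 = -525;  -1030 − 525 = -1555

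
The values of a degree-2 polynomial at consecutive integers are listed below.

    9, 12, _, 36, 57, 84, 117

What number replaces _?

Using the last 4 terms:
D1: 21, 27, 33
D2: 6, 6
Constant second difference = 6.
Extend backward: 21 − 6 = 15;  36 − 15 = 21

21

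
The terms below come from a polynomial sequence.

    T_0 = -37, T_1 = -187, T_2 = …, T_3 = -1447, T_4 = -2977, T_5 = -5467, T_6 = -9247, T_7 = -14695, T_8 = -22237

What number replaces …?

Using the last 6 terms:
-1530, -2490, -3780, -5448, -7542
-960, -1290, -1668, -2094
-330, -378, -426
-48, -48
Constant fourth difference = -48.
Extend backward: -330 + 48 = -282;  -960 + 282 = -678;  -1530 + 678 = -852;  -1447 + 852 = -595

-595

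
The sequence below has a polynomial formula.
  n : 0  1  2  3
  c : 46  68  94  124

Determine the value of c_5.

196

First differences: 22 , 26 , 30
Second differences: 4 , 4
Second differences constant at 4.
30 + 4 = 34;  124 + 34 = 158
34 + 4 = 38;  158 + 38 = 196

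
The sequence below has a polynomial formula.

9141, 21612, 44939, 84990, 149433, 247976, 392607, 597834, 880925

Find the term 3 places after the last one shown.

Δ: 12471, 23327, 40051, 64443, 98543, 144631, 205227, 283091
Δ²: 10856, 16724, 24392, 34100, 46088, 60596, 77864
Δ³: 5868, 7668, 9708, 11988, 14508, 17268
Δ⁴: 1800, 2040, 2280, 2520, 2760
Δ⁵: 240, 240, 240, 240
The fifth differences are constant (240).
2760 + 240 = 3000;  17268 + 3000 = 20268;  77864 + 20268 = 98132;  283091 + 98132 = 381223;  880925 + 381223 = 1262148
3000 + 240 = 3240;  20268 + 3240 = 23508;  98132 + 23508 = 121640;  381223 + 121640 = 502863;  1262148 + 502863 = 1765011
3240 + 240 = 3480;  23508 + 3480 = 26988;  121640 + 26988 = 148628;  502863 + 148628 = 651491;  1765011 + 651491 = 2416502

2416502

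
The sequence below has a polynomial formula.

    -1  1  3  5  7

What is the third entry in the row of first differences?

First differences: 2, 2, 2, 2

2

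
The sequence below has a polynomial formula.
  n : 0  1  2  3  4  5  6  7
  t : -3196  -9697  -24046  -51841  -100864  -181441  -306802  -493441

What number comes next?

Δ: -6501, -14349, -27795, -49023, -80577, -125361, -186639
Δ²: -7848, -13446, -21228, -31554, -44784, -61278
Δ³: -5598, -7782, -10326, -13230, -16494
Δ⁴: -2184, -2544, -2904, -3264
Δ⁵: -360, -360, -360
Fifth differences constant at -360.
-3264 − 360 = -3624;  -16494 − 3624 = -20118;  -61278 − 20118 = -81396;  -186639 − 81396 = -268035;  -493441 − 268035 = -761476

-761476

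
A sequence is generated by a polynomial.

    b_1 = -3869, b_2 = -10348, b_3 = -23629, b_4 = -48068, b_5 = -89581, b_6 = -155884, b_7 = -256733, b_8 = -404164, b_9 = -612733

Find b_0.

-6479  -13281  -24439  -41513  -66303  -100849  -147431  -208569
-6802  -11158  -17074  -24790  -34546  -46582  -61138
-4356  -5916  -7716  -9756  -12036  -14556
-1560  -1800  -2040  -2280  -2520
-240  -240  -240  -240
The fifth differences are constant at -240.
Work back: -1560 + 240 = -1320;  -4356 + 1320 = -3036;  -6802 + 3036 = -3766;  -6479 + 3766 = -2713;  -3869 + 2713 = -1156

-1156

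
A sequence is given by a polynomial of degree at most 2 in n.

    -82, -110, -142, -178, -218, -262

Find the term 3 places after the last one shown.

-418

D1: -28  -32  -36  -40  -44
D2: -4  -4  -4  -4
The second differences are constant (-4).
-44 − 4 = -48;  -262 − 48 = -310
-48 − 4 = -52;  -310 − 52 = -362
-52 − 4 = -56;  -362 − 56 = -418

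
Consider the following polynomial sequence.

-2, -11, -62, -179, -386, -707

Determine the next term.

-1166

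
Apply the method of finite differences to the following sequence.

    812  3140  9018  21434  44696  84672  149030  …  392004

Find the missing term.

247478

Using the first 7 terms:
First differences: 2328  5878  12416  23262  39976  64358
Second differences: 3550  6538  10846  16714  24382
Third differences: 2988  4308  5868  7668
Fourth differences: 1320  1560  1800
Fifth differences: 240  240
Constant fifth difference = 240.
Extend forward: 1800 + 240 = 2040;  7668 + 2040 = 9708;  24382 + 9708 = 34090;  64358 + 34090 = 98448;  149030 + 98448 = 247478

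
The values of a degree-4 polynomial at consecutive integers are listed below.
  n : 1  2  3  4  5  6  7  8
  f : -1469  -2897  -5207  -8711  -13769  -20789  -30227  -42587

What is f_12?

-1428, -2310, -3504, -5058, -7020, -9438, -12360
-882, -1194, -1554, -1962, -2418, -2922
-312, -360, -408, -456, -504
-48, -48, -48, -48
Fourth differences constant at -48.
-504 − 48 = -552;  -2922 − 552 = -3474;  -12360 − 3474 = -15834;  -42587 − 15834 = -58421
-552 − 48 = -600;  -3474 − 600 = -4074;  -15834 − 4074 = -19908;  -58421 − 19908 = -78329
-600 − 48 = -648;  -4074 − 648 = -4722;  -19908 − 4722 = -24630;  -78329 − 24630 = -102959
-648 − 48 = -696;  -4722 − 696 = -5418;  -24630 − 5418 = -30048;  -102959 − 30048 = -133007

-133007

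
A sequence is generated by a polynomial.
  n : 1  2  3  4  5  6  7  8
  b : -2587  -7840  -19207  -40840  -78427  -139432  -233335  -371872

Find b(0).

D1: -5253  -11367  -21633  -37587  -61005  -93903  -138537
D2: -6114  -10266  -15954  -23418  -32898  -44634
D3: -4152  -5688  -7464  -9480  -11736
D4: -1536  -1776  -2016  -2256
D5: -240  -240  -240
The fifth differences are constant at -240.
Work back: -1536 + 240 = -1296;  -4152 + 1296 = -2856;  -6114 + 2856 = -3258;  -5253 + 3258 = -1995;  -2587 + 1995 = -592

-592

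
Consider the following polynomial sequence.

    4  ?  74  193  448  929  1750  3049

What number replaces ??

25

Using the last 6 terms:
Δ: 119  255  481  821  1299
Δ²: 136  226  340  478
Δ³: 90  114  138
Δ⁴: 24  24
Constant fourth difference = 24.
Extend backward: 90 − 24 = 66;  136 − 66 = 70;  119 − 70 = 49;  74 − 49 = 25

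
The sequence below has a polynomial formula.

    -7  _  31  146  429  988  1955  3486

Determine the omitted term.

Using the last 6 terms:
Δ: 115  283  559  967  1531
Δ²: 168  276  408  564
Δ³: 108  132  156
Δ⁴: 24  24
Constant fourth difference = 24.
Extend backward: 108 − 24 = 84;  168 − 84 = 84;  115 − 84 = 31;  31 − 31 = 0

0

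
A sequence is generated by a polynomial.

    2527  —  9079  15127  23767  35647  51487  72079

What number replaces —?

5047

Using the last 6 terms:
First differences: 6048  8640  11880  15840  20592
Second differences: 2592  3240  3960  4752
Third differences: 648  720  792
Fourth differences: 72  72
Constant fourth difference = 72.
Extend backward: 648 − 72 = 576;  2592 − 576 = 2016;  6048 − 2016 = 4032;  9079 − 4032 = 5047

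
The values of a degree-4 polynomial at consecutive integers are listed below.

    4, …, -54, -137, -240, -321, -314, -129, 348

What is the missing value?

Using the last 7 terms:
D1: -83  -103  -81  7  185  477
D2: -20  22  88  178  292
D3: 42  66  90  114
D4: 24  24  24
Constant fourth difference = 24.
Extend backward: 42 − 24 = 18;  -20 − 18 = -38;  -83 + 38 = -45;  -54 + 45 = -9

-9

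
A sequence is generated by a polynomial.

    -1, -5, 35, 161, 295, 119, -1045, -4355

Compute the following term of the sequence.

-11569

-4, 40, 126, 134, -176, -1164, -3310
44, 86, 8, -310, -988, -2146
42, -78, -318, -678, -1158
-120, -240, -360, -480
-120, -120, -120
The fifth differences are constant (-120).
-480 − 120 = -600;  -1158 − 600 = -1758;  -2146 − 1758 = -3904;  -3310 − 3904 = -7214;  -4355 − 7214 = -11569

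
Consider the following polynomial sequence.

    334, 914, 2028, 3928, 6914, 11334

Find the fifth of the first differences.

4420

First differences: 580, 1114, 1900, 2986, 4420
Second differences: 534, 786, 1086, 1434
Third differences: 252, 300, 348
Fourth differences: 48, 48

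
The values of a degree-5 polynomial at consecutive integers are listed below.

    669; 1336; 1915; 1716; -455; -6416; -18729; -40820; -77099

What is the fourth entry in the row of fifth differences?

D1: 667, 579, -199, -2171, -5961, -12313, -22091, -36279
D2: -88, -778, -1972, -3790, -6352, -9778, -14188
D3: -690, -1194, -1818, -2562, -3426, -4410
D4: -504, -624, -744, -864, -984
D5: -120, -120, -120, -120

-120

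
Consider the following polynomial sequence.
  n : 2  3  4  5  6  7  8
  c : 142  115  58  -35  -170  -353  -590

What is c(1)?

145

D1: -27, -57, -93, -135, -183, -237
D2: -30, -36, -42, -48, -54
D3: -6, -6, -6, -6
The third differences are constant at -6.
Work back: -30 + 6 = -24;  -27 + 24 = -3;  142 + 3 = 145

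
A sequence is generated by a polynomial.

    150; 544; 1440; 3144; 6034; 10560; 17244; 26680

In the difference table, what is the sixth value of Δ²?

D1: 394, 896, 1704, 2890, 4526, 6684, 9436
D2: 502, 808, 1186, 1636, 2158, 2752
D3: 306, 378, 450, 522, 594
D4: 72, 72, 72, 72

2752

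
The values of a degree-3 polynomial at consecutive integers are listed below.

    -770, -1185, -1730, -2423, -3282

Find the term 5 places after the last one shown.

-10697

Δ: -415, -545, -693, -859
Δ²: -130, -148, -166
Δ³: -18, -18
Third differences constant at -18.
-166 − 18 = -184;  -859 − 184 = -1043;  -3282 − 1043 = -4325
-184 − 18 = -202;  -1043 − 202 = -1245;  -4325 − 1245 = -5570
-202 − 18 = -220;  -1245 − 220 = -1465;  -5570 − 1465 = -7035
-220 − 18 = -238;  -1465 − 238 = -1703;  -7035 − 1703 = -8738
-238 − 18 = -256;  -1703 − 256 = -1959;  -8738 − 1959 = -10697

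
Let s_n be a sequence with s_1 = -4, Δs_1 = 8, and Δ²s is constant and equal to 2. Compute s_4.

Build the table forward from the leading diagonal:
Second differences: 2, 2, 2, 2
First differences: 8, 10, 12, 14
s: -4, 4, 14, 26

26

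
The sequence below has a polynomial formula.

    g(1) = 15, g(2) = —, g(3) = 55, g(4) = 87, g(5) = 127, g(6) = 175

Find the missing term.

Using the last 4 terms:
D1: 32  40  48
D2: 8  8
Constant second difference = 8.
Extend backward: 32 − 8 = 24;  55 − 24 = 31

31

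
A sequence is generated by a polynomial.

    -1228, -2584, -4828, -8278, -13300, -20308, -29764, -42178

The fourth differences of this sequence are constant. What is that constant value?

Δ: -1356, -2244, -3450, -5022, -7008, -9456, -12414
Δ²: -888, -1206, -1572, -1986, -2448, -2958
Δ³: -318, -366, -414, -462, -510
Δ⁴: -48, -48, -48, -48

-48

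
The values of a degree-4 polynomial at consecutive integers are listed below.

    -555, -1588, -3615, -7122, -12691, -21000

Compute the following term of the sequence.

D1: -1033, -2027, -3507, -5569, -8309
D2: -994, -1480, -2062, -2740
D3: -486, -582, -678
D4: -96, -96
Fourth differences constant at -96.
-678 − 96 = -774;  -2740 − 774 = -3514;  -8309 − 3514 = -11823;  -21000 − 11823 = -32823

-32823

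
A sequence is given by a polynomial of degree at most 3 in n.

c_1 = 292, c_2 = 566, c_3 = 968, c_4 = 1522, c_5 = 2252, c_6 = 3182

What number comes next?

4336

Δ: 274, 402, 554, 730, 930
Δ²: 128, 152, 176, 200
Δ³: 24, 24, 24
The third differences are constant (24).
200 + 24 = 224;  930 + 224 = 1154;  3182 + 1154 = 4336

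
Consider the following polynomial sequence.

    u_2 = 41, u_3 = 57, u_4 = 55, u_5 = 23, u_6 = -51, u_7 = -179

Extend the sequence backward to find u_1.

19

First differences: 16, -2, -32, -74, -128
Second differences: -18, -30, -42, -54
Third differences: -12, -12, -12
The third differences are constant at -12.
Work back: -18 + 12 = -6;  16 + 6 = 22;  41 − 22 = 19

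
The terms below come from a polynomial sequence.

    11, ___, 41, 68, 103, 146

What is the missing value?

Using the last 4 terms:
First differences: 27, 35, 43
Second differences: 8, 8
Constant second difference = 8.
Extend backward: 27 − 8 = 19;  41 − 19 = 22

22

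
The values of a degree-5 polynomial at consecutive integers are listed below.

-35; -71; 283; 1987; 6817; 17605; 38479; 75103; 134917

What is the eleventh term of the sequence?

-36, 354, 1704, 4830, 10788, 20874, 36624, 59814
390, 1350, 3126, 5958, 10086, 15750, 23190
960, 1776, 2832, 4128, 5664, 7440
816, 1056, 1296, 1536, 1776
240, 240, 240, 240
The fifth differences are constant (240).
1776 + 240 = 2016;  7440 + 2016 = 9456;  23190 + 9456 = 32646;  59814 + 32646 = 92460;  134917 + 92460 = 227377
2016 + 240 = 2256;  9456 + 2256 = 11712;  32646 + 11712 = 44358;  92460 + 44358 = 136818;  227377 + 136818 = 364195

364195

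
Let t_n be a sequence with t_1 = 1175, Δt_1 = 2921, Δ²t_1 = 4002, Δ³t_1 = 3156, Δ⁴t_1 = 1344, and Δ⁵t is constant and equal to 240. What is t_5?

Build the table forward from the leading diagonal:
Fifth differences: 240, 240, 240, 240, 240
Fourth differences: 1344, 1584, 1824, 2064, 2304
Third differences: 3156, 4500, 6084, 7908, 9972
Second differences: 4002, 7158, 11658, 17742, 25650
First differences: 2921, 6923, 14081, 25739, 43481
t: 1175, 4096, 11019, 25100, 50839

50839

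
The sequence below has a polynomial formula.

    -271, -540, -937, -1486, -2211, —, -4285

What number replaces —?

Using the first 5 terms:
Δ: -269  -397  -549  -725
Δ²: -128  -152  -176
Δ³: -24  -24
Constant third difference = -24.
Extend forward: -176 − 24 = -200;  -725 − 200 = -925;  -2211 − 925 = -3136

-3136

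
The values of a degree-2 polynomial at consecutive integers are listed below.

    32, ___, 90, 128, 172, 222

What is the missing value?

Using the last 4 terms:
First differences: 38, 44, 50
Second differences: 6, 6
Constant second difference = 6.
Extend backward: 38 − 6 = 32;  90 − 32 = 58

58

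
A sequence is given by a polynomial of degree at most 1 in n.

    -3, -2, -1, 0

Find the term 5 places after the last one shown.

5

D1: 1 , 1 , 1
First differences constant at 1.
0 + 1 = 1
1 + 1 = 2
2 + 1 = 3
3 + 1 = 4
4 + 1 = 5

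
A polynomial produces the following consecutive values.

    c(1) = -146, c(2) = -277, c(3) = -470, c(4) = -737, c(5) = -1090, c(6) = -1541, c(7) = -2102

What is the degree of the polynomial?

3

-131, -193, -267, -353, -451, -561
-62, -74, -86, -98, -110
-12, -12, -12, -12
The third differences are constant, so the polynomial has degree 3.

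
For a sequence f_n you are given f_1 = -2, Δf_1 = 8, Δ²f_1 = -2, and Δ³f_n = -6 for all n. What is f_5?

Build the table forward from the leading diagonal:
Third differences: -6, -6, -6, -6, -6
Second differences: -2, -8, -14, -20, -26
First differences: 8, 6, -2, -16, -36
f: -2, 6, 12, 10, -6

-6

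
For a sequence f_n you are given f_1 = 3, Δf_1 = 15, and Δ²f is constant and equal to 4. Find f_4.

60

Build the table forward from the leading diagonal:
Δ²: 4  4  4  4
Δ: 15  19  23  27
f: 3  18  37  60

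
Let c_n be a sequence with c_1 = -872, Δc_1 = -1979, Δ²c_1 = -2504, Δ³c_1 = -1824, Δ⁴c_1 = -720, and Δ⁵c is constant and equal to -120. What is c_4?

-16145

Build the table forward from the leading diagonal:
Fifth differences: -120  -120  -120  -120
Fourth differences: -720  -840  -960  -1080
Third differences: -1824  -2544  -3384  -4344
Second differences: -2504  -4328  -6872  -10256
First differences: -1979  -4483  -8811  -15683
c: -872  -2851  -7334  -16145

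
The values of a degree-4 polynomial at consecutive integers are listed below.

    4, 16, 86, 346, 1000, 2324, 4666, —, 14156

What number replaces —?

Using the first 7 terms:
Δ: 12  70  260  654  1324  2342
Δ²: 58  190  394  670  1018
Δ³: 132  204  276  348
Δ⁴: 72  72  72
Constant fourth difference = 72.
Extend forward: 348 + 72 = 420;  1018 + 420 = 1438;  2342 + 1438 = 3780;  4666 + 3780 = 8446

8446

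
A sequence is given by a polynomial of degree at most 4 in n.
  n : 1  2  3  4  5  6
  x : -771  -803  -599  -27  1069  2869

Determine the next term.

5577

Δ: -32 , 204 , 572 , 1096 , 1800
Δ²: 236 , 368 , 524 , 704
Δ³: 132 , 156 , 180
Δ⁴: 24 , 24
Constant fourth difference = 24, so extend:
180 + 24 = 204;  704 + 204 = 908;  1800 + 908 = 2708;  2869 + 2708 = 5577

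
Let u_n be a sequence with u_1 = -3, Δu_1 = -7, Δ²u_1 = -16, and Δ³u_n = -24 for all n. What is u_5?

Build the table forward from the leading diagonal:
D3: -24, -24, -24, -24, -24
D2: -16, -40, -64, -88, -112
D1: -7, -23, -63, -127, -215
u: -3, -10, -33, -96, -223

-223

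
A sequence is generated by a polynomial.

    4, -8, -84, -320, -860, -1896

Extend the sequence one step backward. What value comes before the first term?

0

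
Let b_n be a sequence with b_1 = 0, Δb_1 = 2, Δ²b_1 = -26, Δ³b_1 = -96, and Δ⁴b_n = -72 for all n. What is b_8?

Build the table forward from the leading diagonal:
Fourth differences: -72  -72  -72  -72  -72  -72  -72  -72
Third differences: -96  -168  -240  -312  -384  -456  -528  -600
Second differences: -26  -122  -290  -530  -842  -1226  -1682  -2210
First differences: 2  -24  -146  -436  -966  -1808  -3034  -4716
b: 0  2  -22  -168  -604  -1570  -3378  -6412

-6412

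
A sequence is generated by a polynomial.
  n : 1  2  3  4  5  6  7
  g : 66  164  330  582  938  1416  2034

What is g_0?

18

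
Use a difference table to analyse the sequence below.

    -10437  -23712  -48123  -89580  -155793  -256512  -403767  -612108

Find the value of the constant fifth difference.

-240

D1: -13275, -24411, -41457, -66213, -100719, -147255, -208341
D2: -11136, -17046, -24756, -34506, -46536, -61086
D3: -5910, -7710, -9750, -12030, -14550
D4: -1800, -2040, -2280, -2520
D5: -240, -240, -240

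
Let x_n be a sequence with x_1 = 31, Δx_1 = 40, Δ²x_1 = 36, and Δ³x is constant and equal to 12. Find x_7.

1051

Build the table forward from the leading diagonal:
Third differences: 12  12  12  12  12  12  12
Second differences: 36  48  60  72  84  96  108
First differences: 40  76  124  184  256  340  436
x: 31  71  147  271  455  711  1051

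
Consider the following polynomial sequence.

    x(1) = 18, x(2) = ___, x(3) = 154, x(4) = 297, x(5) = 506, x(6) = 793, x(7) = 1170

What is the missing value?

65

Using the last 5 terms:
D1: 143  209  287  377
D2: 66  78  90
D3: 12  12
Constant third difference = 12.
Extend backward: 66 − 12 = 54;  143 − 54 = 89;  154 − 89 = 65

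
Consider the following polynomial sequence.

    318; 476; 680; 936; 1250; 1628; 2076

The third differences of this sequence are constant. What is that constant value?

D1: 158, 204, 256, 314, 378, 448
D2: 46, 52, 58, 64, 70
D3: 6, 6, 6, 6

6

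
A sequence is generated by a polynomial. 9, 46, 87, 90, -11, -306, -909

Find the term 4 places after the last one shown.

-9521

D1: 37 , 41 , 3 , -101 , -295 , -603
D2: 4 , -38 , -104 , -194 , -308
D3: -42 , -66 , -90 , -114
D4: -24 , -24 , -24
Fourth differences constant at -24.
-114 − 24 = -138;  -308 − 138 = -446;  -603 − 446 = -1049;  -909 − 1049 = -1958
-138 − 24 = -162;  -446 − 162 = -608;  -1049 − 608 = -1657;  -1958 − 1657 = -3615
-162 − 24 = -186;  -608 − 186 = -794;  -1657 − 794 = -2451;  -3615 − 2451 = -6066
-186 − 24 = -210;  -794 − 210 = -1004;  -2451 − 1004 = -3455;  -6066 − 3455 = -9521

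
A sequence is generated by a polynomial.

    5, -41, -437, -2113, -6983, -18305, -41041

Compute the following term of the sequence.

-82217

-46  -396  -1676  -4870  -11322  -22736
-350  -1280  -3194  -6452  -11414
-930  -1914  -3258  -4962
-984  -1344  -1704
-360  -360
Constant fifth difference = -360, so extend:
-1704 − 360 = -2064;  -4962 − 2064 = -7026;  -11414 − 7026 = -18440;  -22736 − 18440 = -41176;  -41041 − 41176 = -82217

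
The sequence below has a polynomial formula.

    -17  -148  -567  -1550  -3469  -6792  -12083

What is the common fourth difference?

D1: -131, -419, -983, -1919, -3323, -5291
D2: -288, -564, -936, -1404, -1968
D3: -276, -372, -468, -564
D4: -96, -96, -96

-96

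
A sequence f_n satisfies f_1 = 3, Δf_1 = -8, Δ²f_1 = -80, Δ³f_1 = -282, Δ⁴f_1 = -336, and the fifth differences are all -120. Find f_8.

Build the table forward from the leading diagonal:
Fifth differences: -120, -120, -120, -120, -120, -120, -120, -120
Fourth differences: -336, -456, -576, -696, -816, -936, -1056, -1176
Third differences: -282, -618, -1074, -1650, -2346, -3162, -4098, -5154
Second differences: -80, -362, -980, -2054, -3704, -6050, -9212, -13310
First differences: -8, -88, -450, -1430, -3484, -7188, -13238, -22450
f: 3, -5, -93, -543, -1973, -5457, -12645, -25883

-25883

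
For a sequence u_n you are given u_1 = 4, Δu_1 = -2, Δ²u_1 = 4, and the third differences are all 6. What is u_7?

Build the table forward from the leading diagonal:
D3: 6, 6, 6, 6, 6, 6, 6
D2: 4, 10, 16, 22, 28, 34, 40
D1: -2, 2, 12, 28, 50, 78, 112
u: 4, 2, 4, 16, 44, 94, 172

172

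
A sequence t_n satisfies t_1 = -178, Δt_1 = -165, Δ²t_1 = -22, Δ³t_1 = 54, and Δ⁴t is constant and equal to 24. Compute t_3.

-530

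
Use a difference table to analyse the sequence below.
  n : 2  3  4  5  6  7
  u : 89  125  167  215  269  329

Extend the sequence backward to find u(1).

59

First differences: 36, 42, 48, 54, 60
Second differences: 6, 6, 6, 6
The second differences are constant at 6.
Work back: 36 − 6 = 30;  89 − 30 = 59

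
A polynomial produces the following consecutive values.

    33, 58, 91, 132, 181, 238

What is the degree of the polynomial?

2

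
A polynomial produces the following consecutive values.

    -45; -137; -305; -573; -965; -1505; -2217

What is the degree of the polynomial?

3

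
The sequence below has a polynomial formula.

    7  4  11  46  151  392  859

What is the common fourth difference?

24

First differences: -3, 7, 35, 105, 241, 467
Second differences: 10, 28, 70, 136, 226
Third differences: 18, 42, 66, 90
Fourth differences: 24, 24, 24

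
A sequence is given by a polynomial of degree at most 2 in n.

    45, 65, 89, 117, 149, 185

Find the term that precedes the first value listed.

20  24  28  32  36
4  4  4  4
The second differences are constant at 4.
Work back: 20 − 4 = 16;  45 − 16 = 29

29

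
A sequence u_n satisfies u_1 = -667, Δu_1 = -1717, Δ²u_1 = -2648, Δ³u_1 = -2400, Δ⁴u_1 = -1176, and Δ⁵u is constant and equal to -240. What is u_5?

-34199

Build the table forward from the leading diagonal:
Fifth differences: -240, -240, -240, -240, -240
Fourth differences: -1176, -1416, -1656, -1896, -2136
Third differences: -2400, -3576, -4992, -6648, -8544
Second differences: -2648, -5048, -8624, -13616, -20264
First differences: -1717, -4365, -9413, -18037, -31653
u: -667, -2384, -6749, -16162, -34199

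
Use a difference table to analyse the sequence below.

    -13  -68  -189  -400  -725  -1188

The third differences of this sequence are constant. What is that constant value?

First differences: -55, -121, -211, -325, -463
Second differences: -66, -90, -114, -138
Third differences: -24, -24, -24

-24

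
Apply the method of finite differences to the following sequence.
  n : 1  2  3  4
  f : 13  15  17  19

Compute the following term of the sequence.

D1: 2, 2, 2
First differences constant at 2.
19 + 2 = 21

21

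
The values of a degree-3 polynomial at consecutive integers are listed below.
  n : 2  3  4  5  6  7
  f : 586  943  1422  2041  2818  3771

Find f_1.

333

357  479  619  777  953
122  140  158  176
18  18  18
The third differences are constant at 18.
Work back: 122 − 18 = 104;  357 − 104 = 253;  586 − 253 = 333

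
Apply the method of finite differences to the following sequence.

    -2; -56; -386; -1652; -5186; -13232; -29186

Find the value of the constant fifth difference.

Δ: -54, -330, -1266, -3534, -8046, -15954
Δ²: -276, -936, -2268, -4512, -7908
Δ³: -660, -1332, -2244, -3396
Δ⁴: -672, -912, -1152
Δ⁵: -240, -240

-240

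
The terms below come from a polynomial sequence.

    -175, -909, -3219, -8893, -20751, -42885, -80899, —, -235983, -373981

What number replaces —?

-142149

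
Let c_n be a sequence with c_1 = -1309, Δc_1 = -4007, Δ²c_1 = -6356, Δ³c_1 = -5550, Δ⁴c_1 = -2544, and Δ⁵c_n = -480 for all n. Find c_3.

-15679

Build the table forward from the leading diagonal:
D5: -480  -480  -480
D4: -2544  -3024  -3504
D3: -5550  -8094  -11118
D2: -6356  -11906  -20000
D1: -4007  -10363  -22269
c: -1309  -5316  -15679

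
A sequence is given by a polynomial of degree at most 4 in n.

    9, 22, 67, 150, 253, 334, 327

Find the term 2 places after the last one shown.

13  45  83  103  81  -7
32  38  20  -22  -88
6  -18  -42  -66
-24  -24  -24
Fourth differences constant at -24.
-66 − 24 = -90;  -88 − 90 = -178;  -7 − 178 = -185;  327 − 185 = 142
-90 − 24 = -114;  -178 − 114 = -292;  -185 − 292 = -477;  142 − 477 = -335

-335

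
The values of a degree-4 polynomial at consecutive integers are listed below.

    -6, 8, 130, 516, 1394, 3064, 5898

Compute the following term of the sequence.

D1: 14 , 122 , 386 , 878 , 1670 , 2834
D2: 108 , 264 , 492 , 792 , 1164
D3: 156 , 228 , 300 , 372
D4: 72 , 72 , 72
The fourth differences are constant (72).
372 + 72 = 444;  1164 + 444 = 1608;  2834 + 1608 = 4442;  5898 + 4442 = 10340

10340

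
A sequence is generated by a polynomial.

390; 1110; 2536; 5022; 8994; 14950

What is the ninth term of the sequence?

50782

D1: 720 , 1426 , 2486 , 3972 , 5956
D2: 706 , 1060 , 1486 , 1984
D3: 354 , 426 , 498
D4: 72 , 72
The fourth differences are constant (72).
498 + 72 = 570;  1984 + 570 = 2554;  5956 + 2554 = 8510;  14950 + 8510 = 23460
570 + 72 = 642;  2554 + 642 = 3196;  8510 + 3196 = 11706;  23460 + 11706 = 35166
642 + 72 = 714;  3196 + 714 = 3910;  11706 + 3910 = 15616;  35166 + 15616 = 50782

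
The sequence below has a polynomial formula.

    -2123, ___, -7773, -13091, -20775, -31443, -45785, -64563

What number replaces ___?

Using the last 6 terms:
First differences: -5318  -7684  -10668  -14342  -18778
Second differences: -2366  -2984  -3674  -4436
Third differences: -618  -690  -762
Fourth differences: -72  -72
Constant fourth difference = -72.
Extend backward: -618 + 72 = -546;  -2366 + 546 = -1820;  -5318 + 1820 = -3498;  -7773 + 3498 = -4275

-4275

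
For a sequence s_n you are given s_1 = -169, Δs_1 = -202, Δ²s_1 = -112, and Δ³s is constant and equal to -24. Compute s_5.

Build the table forward from the leading diagonal:
Third differences: -24  -24  -24  -24  -24
Second differences: -112  -136  -160  -184  -208
First differences: -202  -314  -450  -610  -794
s: -169  -371  -685  -1135  -1745

-1745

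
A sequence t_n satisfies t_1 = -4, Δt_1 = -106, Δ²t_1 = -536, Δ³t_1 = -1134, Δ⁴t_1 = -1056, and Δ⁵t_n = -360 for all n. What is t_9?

-173444

Build the table forward from the leading diagonal:
Δ⁵: -360  -360  -360  -360  -360  -360  -360  -360  -360
Δ⁴: -1056  -1416  -1776  -2136  -2496  -2856  -3216  -3576  -3936
Δ³: -1134  -2190  -3606  -5382  -7518  -10014  -12870  -16086  -19662
Δ²: -536  -1670  -3860  -7466  -12848  -20366  -30380  -43250  -59336
Δ: -106  -642  -2312  -6172  -13638  -26486  -46852  -77232  -120482
t: -4  -110  -752  -3064  -9236  -22874  -49360  -96212  -173444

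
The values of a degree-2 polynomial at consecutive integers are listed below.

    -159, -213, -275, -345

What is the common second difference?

D1: -54, -62, -70
D2: -8, -8

-8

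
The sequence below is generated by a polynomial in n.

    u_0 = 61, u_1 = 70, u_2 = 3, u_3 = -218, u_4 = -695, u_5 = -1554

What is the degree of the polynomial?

9, -67, -221, -477, -859
-76, -154, -256, -382
-78, -102, -126
-24, -24
The fourth differences are constant, so the polynomial has degree 4.

4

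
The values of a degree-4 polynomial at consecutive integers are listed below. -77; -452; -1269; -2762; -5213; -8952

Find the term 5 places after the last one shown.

-61877

First differences: -375, -817, -1493, -2451, -3739
Second differences: -442, -676, -958, -1288
Third differences: -234, -282, -330
Fourth differences: -48, -48
Constant fourth difference = -48, so extend:
-330 − 48 = -378;  -1288 − 378 = -1666;  -3739 − 1666 = -5405;  -8952 − 5405 = -14357
-378 − 48 = -426;  -1666 − 426 = -2092;  -5405 − 2092 = -7497;  -14357 − 7497 = -21854
-426 − 48 = -474;  -2092 − 474 = -2566;  -7497 − 2566 = -10063;  -21854 − 10063 = -31917
-474 − 48 = -522;  -2566 − 522 = -3088;  -10063 − 3088 = -13151;  -31917 − 13151 = -45068
-522 − 48 = -570;  -3088 − 570 = -3658;  -13151 − 3658 = -16809;  -45068 − 16809 = -61877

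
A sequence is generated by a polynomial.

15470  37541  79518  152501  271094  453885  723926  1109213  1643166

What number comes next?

2365109

Δ: 22071  41977  72983  118593  182791  270041  385287  533953
Δ²: 19906  31006  45610  64198  87250  115246  148666
Δ³: 11100  14604  18588  23052  27996  33420
Δ⁴: 3504  3984  4464  4944  5424
Δ⁵: 480  480  480  480
Fifth differences constant at 480.
5424 + 480 = 5904;  33420 + 5904 = 39324;  148666 + 39324 = 187990;  533953 + 187990 = 721943;  1643166 + 721943 = 2365109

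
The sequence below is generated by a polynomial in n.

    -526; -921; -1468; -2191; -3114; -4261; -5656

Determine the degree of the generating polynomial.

3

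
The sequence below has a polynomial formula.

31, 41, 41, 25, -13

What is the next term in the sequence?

-79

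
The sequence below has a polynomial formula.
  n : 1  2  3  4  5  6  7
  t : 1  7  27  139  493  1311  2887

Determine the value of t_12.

First differences: 6, 20, 112, 354, 818, 1576
Second differences: 14, 92, 242, 464, 758
Third differences: 78, 150, 222, 294
Fourth differences: 72, 72, 72
The fourth differences are constant (72).
294 + 72 = 366;  758 + 366 = 1124;  1576 + 1124 = 2700;  2887 + 2700 = 5587
366 + 72 = 438;  1124 + 438 = 1562;  2700 + 1562 = 4262;  5587 + 4262 = 9849
438 + 72 = 510;  1562 + 510 = 2072;  4262 + 2072 = 6334;  9849 + 6334 = 16183
510 + 72 = 582;  2072 + 582 = 2654;  6334 + 2654 = 8988;  16183 + 8988 = 25171
582 + 72 = 654;  2654 + 654 = 3308;  8988 + 3308 = 12296;  25171 + 12296 = 37467

37467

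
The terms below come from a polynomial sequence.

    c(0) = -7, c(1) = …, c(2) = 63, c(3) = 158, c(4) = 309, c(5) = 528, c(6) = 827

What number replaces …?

Using the last 5 terms:
95, 151, 219, 299
56, 68, 80
12, 12
Constant third difference = 12.
Extend backward: 56 − 12 = 44;  95 − 44 = 51;  63 − 51 = 12

12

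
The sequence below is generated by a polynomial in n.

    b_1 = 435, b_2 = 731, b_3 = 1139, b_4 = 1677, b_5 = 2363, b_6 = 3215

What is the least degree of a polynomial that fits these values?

Δ: 296, 408, 538, 686, 852
Δ²: 112, 130, 148, 166
Δ³: 18, 18, 18
The third differences are constant, so the polynomial has degree 3.

3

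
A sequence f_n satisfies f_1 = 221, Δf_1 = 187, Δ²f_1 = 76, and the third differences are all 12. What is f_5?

1473

Build the table forward from the leading diagonal:
D3: 12, 12, 12, 12, 12
D2: 76, 88, 100, 112, 124
D1: 187, 263, 351, 451, 563
f: 221, 408, 671, 1022, 1473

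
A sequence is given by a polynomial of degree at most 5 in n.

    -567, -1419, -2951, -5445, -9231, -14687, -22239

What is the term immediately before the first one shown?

-161

Δ: -852  -1532  -2494  -3786  -5456  -7552
Δ²: -680  -962  -1292  -1670  -2096
Δ³: -282  -330  -378  -426
Δ⁴: -48  -48  -48
The fourth differences are constant at -48.
Work back: -282 + 48 = -234;  -680 + 234 = -446;  -852 + 446 = -406;  -567 + 406 = -161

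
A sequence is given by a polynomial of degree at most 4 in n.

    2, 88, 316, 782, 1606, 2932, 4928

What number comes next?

7786

Δ: 86, 228, 466, 824, 1326, 1996
Δ²: 142, 238, 358, 502, 670
Δ³: 96, 120, 144, 168
Δ⁴: 24, 24, 24
The fourth differences are constant (24).
168 + 24 = 192;  670 + 192 = 862;  1996 + 862 = 2858;  4928 + 2858 = 7786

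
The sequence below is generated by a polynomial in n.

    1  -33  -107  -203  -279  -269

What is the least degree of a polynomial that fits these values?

Δ: -34, -74, -96, -76, 10
Δ²: -40, -22, 20, 86
Δ³: 18, 42, 66
Δ⁴: 24, 24
The fourth differences are constant, so the polynomial has degree 4.

4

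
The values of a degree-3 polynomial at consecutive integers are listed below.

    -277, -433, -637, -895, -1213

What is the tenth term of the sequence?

-3913

D1: -156, -204, -258, -318
D2: -48, -54, -60
D3: -6, -6
The third differences are constant (-6).
-60 − 6 = -66;  -318 − 66 = -384;  -1213 − 384 = -1597
-66 − 6 = -72;  -384 − 72 = -456;  -1597 − 456 = -2053
-72 − 6 = -78;  -456 − 78 = -534;  -2053 − 534 = -2587
-78 − 6 = -84;  -534 − 84 = -618;  -2587 − 618 = -3205
-84 − 6 = -90;  -618 − 90 = -708;  -3205 − 708 = -3913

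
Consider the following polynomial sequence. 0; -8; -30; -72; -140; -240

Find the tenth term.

-1080

D1: -8, -22, -42, -68, -100
D2: -14, -20, -26, -32
D3: -6, -6, -6
Constant third difference = -6, so extend:
-32 − 6 = -38;  -100 − 38 = -138;  -240 − 138 = -378
-38 − 6 = -44;  -138 − 44 = -182;  -378 − 182 = -560
-44 − 6 = -50;  -182 − 50 = -232;  -560 − 232 = -792
-50 − 6 = -56;  -232 − 56 = -288;  -792 − 288 = -1080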